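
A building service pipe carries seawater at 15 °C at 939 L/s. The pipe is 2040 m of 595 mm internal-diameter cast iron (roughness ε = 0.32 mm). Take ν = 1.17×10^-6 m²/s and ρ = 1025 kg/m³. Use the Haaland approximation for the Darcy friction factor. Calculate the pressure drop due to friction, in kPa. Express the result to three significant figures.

Δp ≈ 346 kPa

V = 4Q/(πD²) = 4·0.939/(π·0.595²) = 3.377 m/s
Re = VD/ν = 3.377·0.595/1.17×10^-6 = 1.72×10^6 → turbulent
ε/D = 0.32/595 = 5.38×10^-4
Haaland: f = 0.01726
h_f = f(L/D)V²/(2g) = 0.01726·(2040/0.595)·3.377²/(2·9.81) = 34.39 m
Δp = ρg·h_f = 1025·9.81·34.39 = 345.8 kPa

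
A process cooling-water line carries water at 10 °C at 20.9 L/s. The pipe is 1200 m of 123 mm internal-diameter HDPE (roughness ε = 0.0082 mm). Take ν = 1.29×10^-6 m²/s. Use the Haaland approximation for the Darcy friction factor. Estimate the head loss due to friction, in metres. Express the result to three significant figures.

h_f ≈ 25.3 m

V = 4Q/(πD²) = 4·0.0209/(π·0.123²) = 1.759 m/s
Re = VD/ν = 1.759·0.123/1.29×10^-6 = 1.68×10^5 → turbulent
ε/D = 0.0082/123 = 6.67×10^-5
Haaland: f = 0.01645
h_f = f(L/D)V²/(2g) = 0.01645·(1200/0.123)·1.759²/(2·9.81) = 25.30 m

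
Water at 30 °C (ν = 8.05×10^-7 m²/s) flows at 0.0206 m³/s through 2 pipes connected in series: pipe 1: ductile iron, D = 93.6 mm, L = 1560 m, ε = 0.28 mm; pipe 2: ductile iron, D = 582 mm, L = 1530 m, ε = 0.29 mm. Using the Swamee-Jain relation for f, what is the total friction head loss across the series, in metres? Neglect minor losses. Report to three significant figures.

H ≈ 203 m

Pipe 1: V = 2.994 m/s, Re = 3.48×10^5, ε/D = 0.00299, f = 0.02667, h_1 = f(L/D)V²/2g = 203.1 m
Pipe 2: V = 0.07743 m/s, Re = 5.60×10^4, ε/D = 4.98×10^-4, f = 0.02220, h_2 = f(L/D)V²/2g = 0.01783 m
Series → Q common, losses add: H = Σh = 203.1 m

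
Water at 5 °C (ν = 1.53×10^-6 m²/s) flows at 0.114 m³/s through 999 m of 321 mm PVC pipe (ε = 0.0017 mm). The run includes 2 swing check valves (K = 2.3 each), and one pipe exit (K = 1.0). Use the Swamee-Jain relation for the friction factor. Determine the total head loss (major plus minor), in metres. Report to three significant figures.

H_L ≈ 5.12 m

V = 4Q/(πD²) = 1.409 m/s; V²/2g = 0.1011 m
Re = 2.96×10^5, ε/D = 5.30×10^-6 → f = 0.01448 (Swamee-Jain)
Major: h_f = f(L/D)·V²/2g = 0.01448·3112·0.1011 = 4.557 m
Minor: ΣK = 5.60; h_m = ΣK·V²/2g = 0.5664 m
Total H_L = 4.557 + 0.5664 = 5.123 m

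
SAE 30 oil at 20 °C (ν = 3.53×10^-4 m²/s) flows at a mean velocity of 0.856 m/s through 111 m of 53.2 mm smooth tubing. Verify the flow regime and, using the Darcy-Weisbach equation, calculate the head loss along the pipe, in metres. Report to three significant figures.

Re = VD/ν = 0.856·0.05320/3.53×10^-4 = 129 → laminar (Re < 2300)
f = 64/Re = 0.4961
h_f = f(L/D)V²/(2g) = 0.4961·(111/0.05320)·0.856²/(2·9.81) = 38.66 m

h_f ≈ 38.7 m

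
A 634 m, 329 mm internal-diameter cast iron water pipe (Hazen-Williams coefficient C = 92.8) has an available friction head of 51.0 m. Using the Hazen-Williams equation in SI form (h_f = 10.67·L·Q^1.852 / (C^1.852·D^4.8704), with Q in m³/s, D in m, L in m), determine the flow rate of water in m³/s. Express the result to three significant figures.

Rearranging: Q = [h_f·C^1.852·D^4.8704 / (10.67·L)]^(1/1.852)
Q = [51.0·92.8^1.852·0.329^4.8704 / (10.67·634)]^0.540 = 0.3562 m³/s

Q ≈ 0.356 m³/s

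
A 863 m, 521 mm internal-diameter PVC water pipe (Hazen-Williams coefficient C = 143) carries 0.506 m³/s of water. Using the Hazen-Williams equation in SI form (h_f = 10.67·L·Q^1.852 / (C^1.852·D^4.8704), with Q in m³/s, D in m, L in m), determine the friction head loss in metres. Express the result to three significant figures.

h_f = 10.67·863·0.506^1.852 / (143^1.852·0.521^4.8704) = 6.363 m

h_f ≈ 6.36 m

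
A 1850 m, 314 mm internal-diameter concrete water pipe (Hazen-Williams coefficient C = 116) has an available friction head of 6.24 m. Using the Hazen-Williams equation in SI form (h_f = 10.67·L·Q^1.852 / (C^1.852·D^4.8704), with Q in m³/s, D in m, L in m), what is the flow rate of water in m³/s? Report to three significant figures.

Rearranging: Q = [h_f·C^1.852·D^4.8704 / (10.67·L)]^(1/1.852)
Q = [6.24·116^1.852·0.314^4.8704 / (10.67·1850)]^0.540 = 0.07105 m³/s

Q ≈ 0.0710 m³/s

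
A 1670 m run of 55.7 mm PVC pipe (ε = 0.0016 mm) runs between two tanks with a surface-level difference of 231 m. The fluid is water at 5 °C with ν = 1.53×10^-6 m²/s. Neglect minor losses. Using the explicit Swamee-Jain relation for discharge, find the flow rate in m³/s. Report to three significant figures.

Swamee-Jain (Type II): Q = -0.965·√(gD⁵h_f/L)·ln[ε/(3.7D) + √(3.17ν²L/(gD³h_f))]
√(gD⁵h_f/L) = √(9.81·0.0557⁵·231/1670) = 8.529×10^-4
ε/(3.7D) = 7.76×10^-6; √(3.17ν²L/(gD³h_f)) = 1.78×10^-4
Q = -0.965·8.529×10^-4·ln(1.857×10^-4) = 0.007072 m³/s
Check: V = 2.90 m/s, Re = 1.06×10^5, f = 0.01784, h_f = 230 m ≈ 231 m ✓

Q ≈ 0.00707 m³/s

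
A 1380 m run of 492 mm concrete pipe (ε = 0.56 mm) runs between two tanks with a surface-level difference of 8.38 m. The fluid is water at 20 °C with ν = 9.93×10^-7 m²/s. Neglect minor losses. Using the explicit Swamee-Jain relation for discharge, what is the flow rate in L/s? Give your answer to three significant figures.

Q ≈ 321 L/s

Swamee-Jain (Type II): Q = -0.965·√(gD⁵h_f/L)·ln[ε/(3.7D) + √(3.17ν²L/(gD³h_f))]
√(gD⁵h_f/L) = √(9.81·0.492⁵·8.38/1380) = 0.04144
ε/(3.7D) = 3.08×10^-4; √(3.17ν²L/(gD³h_f)) = 2.10×10^-5
Q = -0.965·0.04144·ln(3.286×10^-4) = 0.3207 m³/s
Check: V = 1.69 m/s, Re = 8.36×10^5, f = 0.02070, h_f = 8.42 m ≈ 8.38 m ✓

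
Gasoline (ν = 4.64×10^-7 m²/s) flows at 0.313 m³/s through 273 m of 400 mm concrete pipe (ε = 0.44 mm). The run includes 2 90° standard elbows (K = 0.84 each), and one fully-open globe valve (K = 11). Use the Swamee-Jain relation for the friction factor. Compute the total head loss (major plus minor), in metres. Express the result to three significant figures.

H_L ≈ 8.39 m

V = 4Q/(πD²) = 2.491 m/s; V²/2g = 0.3162 m
Re = 2.15×10^6, ε/D = 0.00110 → f = 0.02029 (Swamee-Jain)
Major: h_f = f(L/D)·V²/2g = 0.02029·682.5·0.3162 = 4.378 m
Minor: ΣK = 12.7; h_m = ΣK·V²/2g = 4.009 m
Total H_L = 4.378 + 4.009 = 8.388 m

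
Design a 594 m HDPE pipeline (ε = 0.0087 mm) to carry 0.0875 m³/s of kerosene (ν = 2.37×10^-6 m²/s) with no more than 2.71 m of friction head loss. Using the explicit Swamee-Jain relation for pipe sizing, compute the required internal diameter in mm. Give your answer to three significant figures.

Swamee-Jain (Type III): D = 0.66·[ε^1.25·(LQ²/(gh_f))^4.75 + ν·Q^9.4·(L/(gh_f))^5.2]^0.04
LQ²/(gh_f) = 0.1711; L/(gh_f) = 22.34
Term 1 = ε^1.25·(…)^4.75 = 1.08×10^-10; Term 2 = ν·Q^9.4·(…)^5.2 = 2.79×10^-9
D = 0.66·(1.08×10^-10 + 2.79×10^-9)^0.04 = 0.3006 m = 301 mm
Check: V = 1.23 m/s, Re = 1.56×10^5, f = 0.01653, h_f = 2.53 m ≈ 2.71 m ✓

D ≈ 301 mm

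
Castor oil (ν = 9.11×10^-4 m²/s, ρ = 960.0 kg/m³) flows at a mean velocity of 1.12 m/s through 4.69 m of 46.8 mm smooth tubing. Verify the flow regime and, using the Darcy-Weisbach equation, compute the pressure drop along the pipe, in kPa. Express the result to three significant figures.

Re = VD/ν = 1.12·0.04680/9.11×10^-4 = 57.5 → laminar (Re < 2300)
f = 64/Re = 1.112
h_f = f(L/D)V²/(2g) = 1.112·(4.69/0.04680)·1.12²/(2·9.81) = 7.127 m
Δp = ρg·h_f = 960.0·9.81·7.127 = 67.12 kPa

Δp ≈ 67.1 kPa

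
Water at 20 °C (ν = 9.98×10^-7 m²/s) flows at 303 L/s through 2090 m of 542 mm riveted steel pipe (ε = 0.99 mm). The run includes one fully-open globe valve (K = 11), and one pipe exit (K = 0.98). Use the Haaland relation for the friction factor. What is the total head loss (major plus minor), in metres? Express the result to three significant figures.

V = 4Q/(πD²) = 1.313 m/s; V²/2g = 0.08790 m
Re = 7.13×10^5, ε/D = 0.00183 → f = 0.02315 (Haaland)
Major: h_f = f(L/D)·V²/2g = 0.02315·3856·0.08790 = 7.848 m
Minor: ΣK = 12.0; h_m = ΣK·V²/2g = 1.053 m
Total H_L = 7.848 + 1.053 = 8.901 m

H_L ≈ 8.90 m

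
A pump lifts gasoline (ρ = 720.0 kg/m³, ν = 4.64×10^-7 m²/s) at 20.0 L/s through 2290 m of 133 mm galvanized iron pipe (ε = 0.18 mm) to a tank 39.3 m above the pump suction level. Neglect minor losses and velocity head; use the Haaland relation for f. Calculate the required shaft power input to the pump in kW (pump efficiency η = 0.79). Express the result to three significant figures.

V = 4Q/(πD²) = 1.440 m/s; Re = 4.13×10^5; ε/D = 0.00135; f = 0.02172
h_f = f(L/D)V²/2g = 39.50 m
Total head H = z + h_f = 39.3 + 39.50 = 78.80 m
P_hyd = ρgQH = 720.0·9.81·0.0200·78.80 = 11.13 kW
P_shaft = P_hyd/η = 11.13/0.79 = 14.09 kW

P_shaft ≈ 14.1 kW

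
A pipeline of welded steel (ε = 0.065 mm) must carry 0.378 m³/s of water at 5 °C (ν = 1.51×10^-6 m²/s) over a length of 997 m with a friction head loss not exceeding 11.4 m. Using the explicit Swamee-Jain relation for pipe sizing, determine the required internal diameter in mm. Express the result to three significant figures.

Swamee-Jain (Type III): D = 0.66·[ε^1.25·(LQ²/(gh_f))^4.75 + ν·Q^9.4·(L/(gh_f))^5.2]^0.04
LQ²/(gh_f) = 1.274; L/(gh_f) = 8.915
Term 1 = ε^1.25·(…)^4.75 = 1.84×10^-5; Term 2 = ν·Q^9.4·(…)^5.2 = 1.41×10^-5
D = 0.66·(1.84×10^-5 + 1.41×10^-5)^0.04 = 0.4365 m = 437 mm
Check: V = 2.53 m/s, Re = 7.30×10^5, f = 0.01451, h_f = 10.8 m ≈ 11.4 m ✓

D ≈ 437 mm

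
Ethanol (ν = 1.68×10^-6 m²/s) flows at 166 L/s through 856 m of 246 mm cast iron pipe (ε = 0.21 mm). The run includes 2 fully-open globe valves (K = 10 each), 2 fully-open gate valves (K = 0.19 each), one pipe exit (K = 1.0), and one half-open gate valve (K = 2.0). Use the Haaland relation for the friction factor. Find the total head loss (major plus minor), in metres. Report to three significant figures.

H_L ≈ 56.7 m

V = 4Q/(πD²) = 3.493 m/s; V²/2g = 0.6217 m
Re = 5.11×10^5, ε/D = 8.54×10^-4 → f = 0.01951 (Haaland)
Major: h_f = f(L/D)·V²/2g = 0.01951·3480·0.6217 = 42.21 m
Minor: ΣK = 23.4; h_m = ΣK·V²/2g = 14.54 m
Total H_L = 42.21 + 14.54 = 56.74 m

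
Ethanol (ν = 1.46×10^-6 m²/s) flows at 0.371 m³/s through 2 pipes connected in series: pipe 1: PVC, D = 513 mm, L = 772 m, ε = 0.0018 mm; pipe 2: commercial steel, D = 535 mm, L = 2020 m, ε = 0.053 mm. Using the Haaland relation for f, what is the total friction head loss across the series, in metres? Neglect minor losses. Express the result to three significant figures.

H ≈ 10.4 m

Pipe 1: V = 1.795 m/s, Re = 6.31×10^5, ε/D = 3.51×10^-6, f = 0.01258, h_1 = f(L/D)V²/2g = 3.109 m
Pipe 2: V = 1.650 m/s, Re = 6.05×10^5, ε/D = 9.91×10^-5, f = 0.01395, h_2 = f(L/D)V²/2g = 7.314 m
Series → Q common, losses add: H = Σh = 10.42 m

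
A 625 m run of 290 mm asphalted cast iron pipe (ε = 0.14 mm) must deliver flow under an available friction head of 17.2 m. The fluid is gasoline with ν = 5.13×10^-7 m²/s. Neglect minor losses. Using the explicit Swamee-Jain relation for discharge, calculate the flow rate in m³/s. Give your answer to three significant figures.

Swamee-Jain (Type II): Q = -0.965·√(gD⁵h_f/L)·ln[ε/(3.7D) + √(3.17ν²L/(gD³h_f))]
√(gD⁵h_f/L) = √(9.81·0.290⁵·17.2/625) = 0.02353
ε/(3.7D) = 1.30×10^-4; √(3.17ν²L/(gD³h_f)) = 1.13×10^-5
Q = -0.965·0.02353·ln(1.417×10^-4) = 0.2012 m³/s
Check: V = 3.05 m/s, Re = 1.72×10^6, f = 0.01695, h_f = 17.3 m ≈ 17.2 m ✓

Q ≈ 0.201 m³/s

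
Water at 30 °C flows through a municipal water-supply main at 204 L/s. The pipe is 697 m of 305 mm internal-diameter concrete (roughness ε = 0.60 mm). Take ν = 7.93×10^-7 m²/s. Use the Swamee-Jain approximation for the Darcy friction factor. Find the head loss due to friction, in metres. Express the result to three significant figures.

V = 4Q/(πD²) = 4·0.204/(π·0.305²) = 2.792 m/s
Re = VD/ν = 2.792·0.305/7.93×10^-7 = 1.07×10^6 → turbulent
ε/D = 0.60/305 = 0.00197
Swamee-Jain: f = 0.02356
h_f = f(L/D)V²/(2g) = 0.02356·(697/0.305)·2.792²/(2·9.81) = 21.40 m

h_f ≈ 21.4 m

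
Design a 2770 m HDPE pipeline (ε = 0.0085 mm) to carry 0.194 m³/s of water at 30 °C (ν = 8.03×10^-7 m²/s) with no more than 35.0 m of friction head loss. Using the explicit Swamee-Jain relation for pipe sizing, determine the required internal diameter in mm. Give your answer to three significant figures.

D ≈ 316 mm

Swamee-Jain (Type III): D = 0.66·[ε^1.25·(LQ²/(gh_f))^4.75 + ν·Q^9.4·(L/(gh_f))^5.2]^0.04
LQ²/(gh_f) = 0.3036; L/(gh_f) = 8.068
Term 1 = ε^1.25·(…)^4.75 = 1.60×10^-9; Term 2 = ν·Q^9.4·(…)^5.2 = 8.42×10^-9
D = 0.66·(1.60×10^-9 + 8.42×10^-9)^0.04 = 0.3159 m = 316 mm
Check: V = 2.48 m/s, Re = 9.74×10^5, f = 0.01227, h_f = 33.6 m ≈ 35.0 m ✓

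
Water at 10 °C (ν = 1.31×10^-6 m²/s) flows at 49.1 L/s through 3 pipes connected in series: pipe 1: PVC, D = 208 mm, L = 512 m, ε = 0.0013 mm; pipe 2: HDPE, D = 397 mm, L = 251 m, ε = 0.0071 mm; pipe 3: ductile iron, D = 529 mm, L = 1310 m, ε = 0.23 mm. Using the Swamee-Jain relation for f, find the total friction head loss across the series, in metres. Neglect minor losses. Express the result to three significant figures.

Pipe 1: V = 1.445 m/s, Re = 2.29×10^5, ε/D = 6.25×10^-6, f = 0.01519, h_1 = f(L/D)V²/2g = 3.978 m
Pipe 2: V = 0.3967 m/s, Re = 1.20×10^5, ε/D = 1.79×10^-5, f = 0.01732, h_2 = f(L/D)V²/2g = 0.08780 m
Pipe 3: V = 0.2234 m/s, Re = 9.02×10^4, ε/D = 4.35×10^-4, f = 0.02042, h_3 = f(L/D)V²/2g = 0.1286 m
Series → Q common, losses add: H = Σh = 4.195 m

H ≈ 4.19 m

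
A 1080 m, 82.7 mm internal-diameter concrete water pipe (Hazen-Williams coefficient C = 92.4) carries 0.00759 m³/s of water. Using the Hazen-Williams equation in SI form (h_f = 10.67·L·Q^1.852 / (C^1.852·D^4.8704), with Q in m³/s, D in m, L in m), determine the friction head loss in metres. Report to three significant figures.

h_f = 10.67·1080·0.00759^1.852 / (92.4^1.852·0.0827^4.8704) = 58.55 m

h_f ≈ 58.6 m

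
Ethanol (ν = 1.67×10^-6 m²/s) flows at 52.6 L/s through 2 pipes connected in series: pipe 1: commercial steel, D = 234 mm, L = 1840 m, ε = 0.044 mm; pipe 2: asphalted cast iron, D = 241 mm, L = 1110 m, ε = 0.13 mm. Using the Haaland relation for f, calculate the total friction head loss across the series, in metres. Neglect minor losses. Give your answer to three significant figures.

Pipe 1: V = 1.223 m/s, Re = 1.71×10^5, ε/D = 1.88×10^-4, f = 0.01716, h_1 = f(L/D)V²/2g = 10.29 m
Pipe 2: V = 1.153 m/s, Re = 1.66×10^5, ε/D = 5.39×10^-4, f = 0.01915, h_2 = f(L/D)V²/2g = 5.977 m
Series → Q common, losses add: H = Σh = 16.26 m

H ≈ 16.3 m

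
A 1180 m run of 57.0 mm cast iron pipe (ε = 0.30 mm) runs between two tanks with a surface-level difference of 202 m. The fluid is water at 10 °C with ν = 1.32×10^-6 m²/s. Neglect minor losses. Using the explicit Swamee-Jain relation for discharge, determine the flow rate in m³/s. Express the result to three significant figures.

Q ≈ 0.00627 m³/s

Swamee-Jain (Type II): Q = -0.965·√(gD⁵h_f/L)·ln[ε/(3.7D) + √(3.17ν²L/(gD³h_f))]
√(gD⁵h_f/L) = √(9.81·0.0570⁵·202/1180) = 0.001005
ε/(3.7D) = 0.00142; √(3.17ν²L/(gD³h_f)) = 1.33×10^-4
Q = -0.965·0.001005·ln(0.001556) = 0.006272 m³/s
Check: V = 2.46 m/s, Re = 1.06×10^5, f = 0.03195, h_f = 204 m ≈ 202 m ✓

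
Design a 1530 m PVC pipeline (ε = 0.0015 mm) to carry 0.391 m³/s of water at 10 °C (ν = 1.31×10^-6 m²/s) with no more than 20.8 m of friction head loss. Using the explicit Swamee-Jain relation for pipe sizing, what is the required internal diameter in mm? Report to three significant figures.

D ≈ 410 mm

Swamee-Jain (Type III): D = 0.66·[ε^1.25·(LQ²/(gh_f))^4.75 + ν·Q^9.4·(L/(gh_f))^5.2]^0.04
LQ²/(gh_f) = 1.146; L/(gh_f) = 7.498
Term 1 = ε^1.25·(…)^4.75 = 1.00×10^-7; Term 2 = ν·Q^9.4·(…)^5.2 = 6.82×10^-6
D = 0.66·(1.00×10^-7 + 6.82×10^-6)^0.04 = 0.4103 m = 410 mm
Check: V = 2.96 m/s, Re = 9.26×10^5, f = 0.01185, h_f = 19.7 m ≈ 20.8 m ✓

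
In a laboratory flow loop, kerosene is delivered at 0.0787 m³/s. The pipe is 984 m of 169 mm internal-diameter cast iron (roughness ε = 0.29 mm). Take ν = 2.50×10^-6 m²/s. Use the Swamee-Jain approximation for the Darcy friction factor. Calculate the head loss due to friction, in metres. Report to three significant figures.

V = 4Q/(πD²) = 4·0.0787/(π·0.169²) = 3.508 m/s
Re = VD/ν = 3.508·0.169/2.50×10^-6 = 2.37×10^5 → turbulent
ε/D = 0.29/169 = 0.00172
Swamee-Jain: f = 0.02350
h_f = f(L/D)V²/(2g) = 0.02350·(984/0.169)·3.508²/(2·9.81) = 85.83 m

h_f ≈ 85.8 m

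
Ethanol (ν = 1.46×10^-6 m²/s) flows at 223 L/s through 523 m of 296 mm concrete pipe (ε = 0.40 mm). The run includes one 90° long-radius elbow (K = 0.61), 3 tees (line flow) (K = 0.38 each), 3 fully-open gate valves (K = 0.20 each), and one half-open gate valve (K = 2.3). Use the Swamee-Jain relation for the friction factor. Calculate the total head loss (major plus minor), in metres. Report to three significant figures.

V = 4Q/(πD²) = 3.241 m/s; V²/2g = 0.5353 m
Re = 6.57×10^5, ε/D = 0.00135 → f = 0.02163 (Swamee-Jain)
Major: h_f = f(L/D)·V²/2g = 0.02163·1767·0.5353 = 20.46 m
Minor: ΣK = 4.65; h_m = ΣK·V²/2g = 2.489 m
Total H_L = 20.46 + 2.489 = 22.95 m

H_L ≈ 22.9 m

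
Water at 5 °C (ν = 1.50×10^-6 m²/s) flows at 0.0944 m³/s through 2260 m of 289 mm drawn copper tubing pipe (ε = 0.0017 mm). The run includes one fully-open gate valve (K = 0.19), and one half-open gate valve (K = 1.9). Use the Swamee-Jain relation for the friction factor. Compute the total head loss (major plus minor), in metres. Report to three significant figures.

H_L ≈ 12.3 m

V = 4Q/(πD²) = 1.439 m/s; V²/2g = 0.1056 m
Re = 2.77×10^5, ε/D = 5.88×10^-6 → f = 0.01465 (Swamee-Jain)
Major: h_f = f(L/D)·V²/2g = 0.01465·7820·0.1056 = 12.10 m
Minor: ΣK = 2.09; h_m = ΣK·V²/2g = 0.2206 m
Total H_L = 12.10 + 0.2206 = 12.32 m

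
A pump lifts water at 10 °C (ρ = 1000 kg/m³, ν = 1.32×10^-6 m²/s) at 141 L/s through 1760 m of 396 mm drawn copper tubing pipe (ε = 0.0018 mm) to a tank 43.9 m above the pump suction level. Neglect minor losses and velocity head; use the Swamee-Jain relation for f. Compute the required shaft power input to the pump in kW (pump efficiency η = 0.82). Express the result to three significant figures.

V = 4Q/(πD²) = 1.145 m/s; Re = 3.43×10^5; ε/D = 4.55×10^-6; f = 0.01407
h_f = f(L/D)V²/2g = 4.179 m
Total head H = z + h_f = 43.9 + 4.179 = 48.08 m
P_hyd = ρgQH = 1000·9.81·0.141·48.08 = 66.50 kW
P_shaft = P_hyd/η = 66.50/0.82 = 81.10 kW

P_shaft ≈ 81.1 kW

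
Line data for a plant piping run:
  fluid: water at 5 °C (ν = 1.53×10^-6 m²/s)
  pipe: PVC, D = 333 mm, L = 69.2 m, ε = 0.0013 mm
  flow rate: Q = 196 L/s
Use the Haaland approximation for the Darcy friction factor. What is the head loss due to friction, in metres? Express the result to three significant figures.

V = 4Q/(πD²) = 4·0.196/(π·0.333²) = 2.250 m/s
Re = VD/ν = 2.250·0.333/1.53×10^-6 = 4.90×10^5 → turbulent
ε/D = 0.0013/333 = 3.90×10^-6
Haaland: f = 0.01315
h_f = f(L/D)V²/(2g) = 0.01315·(69.2/0.333)·2.250²/(2·9.81) = 0.7056 m

h_f ≈ 0.706 m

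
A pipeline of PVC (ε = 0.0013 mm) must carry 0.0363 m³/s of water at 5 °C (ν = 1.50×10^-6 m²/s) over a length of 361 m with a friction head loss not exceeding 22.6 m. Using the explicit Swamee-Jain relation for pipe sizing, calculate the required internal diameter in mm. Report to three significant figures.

Swamee-Jain (Type III): D = 0.66·[ε^1.25·(LQ²/(gh_f))^4.75 + ν·Q^9.4·(L/(gh_f))^5.2]^0.04
LQ²/(gh_f) = 0.002146; L/(gh_f) = 1.628
Term 1 = ε^1.25·(…)^4.75 = 9.27×10^-21; Term 2 = ν·Q^9.4·(…)^5.2 = 5.50×10^-19
D = 0.66·(9.27×10^-21 + 5.50×10^-19)^0.04 = 0.1229 m = 123 mm
Check: V = 3.06 m/s, Re = 2.51×10^5, f = 0.01498, h_f = 21.0 m ≈ 22.6 m ✓

D ≈ 123 mm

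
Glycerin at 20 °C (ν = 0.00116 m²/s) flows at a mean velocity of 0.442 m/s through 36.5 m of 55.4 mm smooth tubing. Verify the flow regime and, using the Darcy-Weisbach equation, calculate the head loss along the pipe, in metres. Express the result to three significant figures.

Re = VD/ν = 0.442·0.05540/0.00116 = 21.1 → laminar (Re < 2300)
f = 64/Re = 3.032
h_f = f(L/D)V²/(2g) = 3.032·(36.5/0.05540)·0.442²/(2·9.81) = 19.89 m

h_f ≈ 19.9 m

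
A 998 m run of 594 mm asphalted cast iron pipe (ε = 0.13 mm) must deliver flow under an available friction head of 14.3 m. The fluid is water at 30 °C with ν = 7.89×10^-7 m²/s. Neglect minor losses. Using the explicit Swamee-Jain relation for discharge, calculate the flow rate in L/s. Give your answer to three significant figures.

Q ≈ 945 L/s

Swamee-Jain (Type II): Q = -0.965·√(gD⁵h_f/L)·ln[ε/(3.7D) + √(3.17ν²L/(gD³h_f))]
√(gD⁵h_f/L) = √(9.81·0.594⁵·14.3/998) = 0.1020
ε/(3.7D) = 5.92×10^-5; √(3.17ν²L/(gD³h_f)) = 8.18×10^-6
Q = -0.965·0.1020·ln(6.733×10^-5) = 0.9451 m³/s
Check: V = 3.41 m/s, Re = 2.57×10^6, f = 0.01444, h_f = 14.4 m ≈ 14.3 m ✓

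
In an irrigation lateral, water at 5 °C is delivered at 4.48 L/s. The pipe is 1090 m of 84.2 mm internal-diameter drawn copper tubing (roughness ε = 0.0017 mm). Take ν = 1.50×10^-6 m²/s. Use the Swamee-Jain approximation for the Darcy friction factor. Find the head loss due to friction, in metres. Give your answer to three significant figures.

V = 4Q/(πD²) = 4·0.00448/(π·0.0842²) = 0.8046 m/s
Re = VD/ν = 0.8046·0.0842/1.50×10^-6 = 4.52×10^4 → turbulent
ε/D = 0.0017/84.2 = 2.02×10^-5
Swamee-Jain: f = 0.02132
h_f = f(L/D)V²/(2g) = 0.02132·(1090/0.0842)·0.8046²/(2·9.81) = 9.108 m

h_f ≈ 9.11 m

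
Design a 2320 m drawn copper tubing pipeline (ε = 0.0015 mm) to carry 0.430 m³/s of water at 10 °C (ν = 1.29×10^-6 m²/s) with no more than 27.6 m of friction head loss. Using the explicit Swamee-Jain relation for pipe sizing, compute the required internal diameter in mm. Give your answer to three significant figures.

Swamee-Jain (Type III): D = 0.66·[ε^1.25·(LQ²/(gh_f))^4.75 + ν·Q^9.4·(L/(gh_f))^5.2]^0.04
LQ²/(gh_f) = 1.584; L/(gh_f) = 8.569
Term 1 = ε^1.25·(…)^4.75 = 4.67×10^-7; Term 2 = ν·Q^9.4·(…)^5.2 = 3.28×10^-5
D = 0.66·(4.67×10^-7 + 3.28×10^-5)^0.04 = 0.4370 m = 437 mm
Check: V = 2.87 m/s, Re = 9.71×10^5, f = 0.01175, h_f = 26.1 m ≈ 27.6 m ✓

D ≈ 437 mm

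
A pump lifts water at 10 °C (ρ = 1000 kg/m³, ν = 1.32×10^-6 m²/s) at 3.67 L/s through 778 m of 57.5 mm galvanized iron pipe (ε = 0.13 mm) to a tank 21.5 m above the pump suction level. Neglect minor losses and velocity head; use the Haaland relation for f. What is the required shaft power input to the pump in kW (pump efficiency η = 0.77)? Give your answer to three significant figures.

P_shaft ≈ 2.71 kW

V = 4Q/(πD²) = 1.413 m/s; Re = 6.16×10^4; ε/D = 0.00226; f = 0.02643
h_f = f(L/D)V²/2g = 36.41 m
Total head H = z + h_f = 21.5 + 36.41 = 57.91 m
P_hyd = ρgQH = 1000·9.81·0.00367·57.91 = 2.085 kW
P_shaft = P_hyd/η = 2.085/0.77 = 2.708 kW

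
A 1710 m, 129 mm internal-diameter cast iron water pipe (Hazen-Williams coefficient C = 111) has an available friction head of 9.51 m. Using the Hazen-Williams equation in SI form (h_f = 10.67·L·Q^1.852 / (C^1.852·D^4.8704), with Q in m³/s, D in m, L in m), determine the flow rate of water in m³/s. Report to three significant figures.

Rearranging: Q = [h_f·C^1.852·D^4.8704 / (10.67·L)]^(1/1.852)
Q = [9.51·111^1.852·0.129^4.8704 / (10.67·1710)]^0.540 = 0.008584 m³/s

Q ≈ 0.00858 m³/s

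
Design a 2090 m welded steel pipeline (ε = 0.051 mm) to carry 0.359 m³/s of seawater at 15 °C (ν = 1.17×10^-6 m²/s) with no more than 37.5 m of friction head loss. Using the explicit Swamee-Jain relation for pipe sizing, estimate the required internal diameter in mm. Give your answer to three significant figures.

Swamee-Jain (Type III): D = 0.66·[ε^1.25·(LQ²/(gh_f))^4.75 + ν·Q^9.4·(L/(gh_f))^5.2]^0.04
LQ²/(gh_f) = 0.7322; L/(gh_f) = 5.681
Term 1 = ε^1.25·(…)^4.75 = 9.81×10^-7; Term 2 = ν·Q^9.4·(…)^5.2 = 6.44×10^-7
D = 0.66·(9.81×10^-7 + 6.44×10^-7)^0.04 = 0.3872 m = 387 mm
Check: V = 3.05 m/s, Re = 1.01×10^6, f = 0.01394, h_f = 35.6 m ≈ 37.5 m ✓

D ≈ 387 mm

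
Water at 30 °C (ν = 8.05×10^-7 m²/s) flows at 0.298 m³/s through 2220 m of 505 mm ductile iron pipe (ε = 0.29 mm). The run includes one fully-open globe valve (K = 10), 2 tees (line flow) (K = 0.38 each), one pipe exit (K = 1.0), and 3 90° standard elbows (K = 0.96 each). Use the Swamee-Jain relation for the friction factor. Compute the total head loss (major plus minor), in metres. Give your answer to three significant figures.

H_L ≈ 10.5 m

V = 4Q/(πD²) = 1.488 m/s; V²/2g = 0.1128 m
Re = 9.33×10^5, ε/D = 5.74×10^-4 → f = 0.01782 (Swamee-Jain)
Major: h_f = f(L/D)·V²/2g = 0.01782·4396·0.1128 = 8.837 m
Minor: ΣK = 14.6; h_m = ΣK·V²/2g = 1.652 m
Total H_L = 8.837 + 1.652 = 10.49 m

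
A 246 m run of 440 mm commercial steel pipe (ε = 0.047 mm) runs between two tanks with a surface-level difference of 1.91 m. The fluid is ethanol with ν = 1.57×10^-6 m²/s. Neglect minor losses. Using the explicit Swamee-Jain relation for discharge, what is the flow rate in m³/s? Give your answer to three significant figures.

Swamee-Jain (Type II): Q = -0.965·√(gD⁵h_f/L)·ln[ε/(3.7D) + √(3.17ν²L/(gD³h_f))]
√(gD⁵h_f/L) = √(9.81·0.440⁵·1.91/246) = 0.03544
ε/(3.7D) = 2.89×10^-5; √(3.17ν²L/(gD³h_f)) = 3.47×10^-5
Q = -0.965·0.03544·ln(6.357×10^-5) = 0.3305 m³/s
Check: V = 2.17 m/s, Re = 6.09×10^5, f = 0.01424, h_f = 1.92 m ≈ 1.91 m ✓

Q ≈ 0.330 m³/s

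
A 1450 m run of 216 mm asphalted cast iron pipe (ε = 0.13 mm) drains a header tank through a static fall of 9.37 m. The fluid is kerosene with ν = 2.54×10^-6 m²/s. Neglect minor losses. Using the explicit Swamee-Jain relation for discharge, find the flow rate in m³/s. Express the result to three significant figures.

Q ≈ 0.0421 m³/s

Swamee-Jain (Type II): Q = -0.965·√(gD⁵h_f/L)·ln[ε/(3.7D) + √(3.17ν²L/(gD³h_f))]
√(gD⁵h_f/L) = √(9.81·0.216⁵·9.37/1450) = 0.005460
ε/(3.7D) = 1.63×10^-4; √(3.17ν²L/(gD³h_f)) = 1.79×10^-4
Q = -0.965·0.005460·ln(3.416×10^-4) = 0.04205 m³/s
Check: V = 1.15 m/s, Re = 9.76×10^4, f = 0.02090, h_f = 9.42 m ≈ 9.37 m ✓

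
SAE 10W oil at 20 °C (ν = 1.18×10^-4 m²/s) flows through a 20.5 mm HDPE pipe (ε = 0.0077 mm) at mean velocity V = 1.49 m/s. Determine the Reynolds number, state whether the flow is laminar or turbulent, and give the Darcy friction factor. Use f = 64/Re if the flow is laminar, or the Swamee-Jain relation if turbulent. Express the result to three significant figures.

Re = VD/ν = 1.490·0.0205/1.18×10^-4 = 259
Re < 2300 → laminar → f = 64/Re = 0.2472

Re ≈ 259; laminar; f = 64/Re ≈ 0.247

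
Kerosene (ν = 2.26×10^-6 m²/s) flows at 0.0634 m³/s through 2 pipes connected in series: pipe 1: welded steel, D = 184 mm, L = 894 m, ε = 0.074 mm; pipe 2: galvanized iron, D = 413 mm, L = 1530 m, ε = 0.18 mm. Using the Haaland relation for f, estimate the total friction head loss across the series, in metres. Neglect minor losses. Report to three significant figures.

Pipe 1: V = 2.384 m/s, Re = 1.94×10^5, ε/D = 4.02×10^-4, f = 0.01816, h_1 = f(L/D)V²/2g = 25.56 m
Pipe 2: V = 0.4733 m/s, Re = 8.65×10^4, ε/D = 4.36×10^-4, f = 0.02020, h_2 = f(L/D)V²/2g = 0.8542 m
Series → Q common, losses add: H = Σh = 26.42 m

H ≈ 26.4 m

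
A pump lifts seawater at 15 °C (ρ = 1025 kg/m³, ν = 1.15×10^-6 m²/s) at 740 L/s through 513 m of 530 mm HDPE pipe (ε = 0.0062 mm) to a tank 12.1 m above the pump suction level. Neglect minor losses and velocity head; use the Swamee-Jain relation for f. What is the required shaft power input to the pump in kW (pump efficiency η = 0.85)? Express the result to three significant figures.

V = 4Q/(πD²) = 3.354 m/s; Re = 1.55×10^6; ε/D = 1.17×10^-5; f = 0.01117
h_f = f(L/D)V²/2g = 6.201 m
Total head H = z + h_f = 12.1 + 6.201 = 18.30 m
P_hyd = ρgQH = 1025·9.81·0.740·18.30 = 136.2 kW
P_shaft = P_hyd/η = 136.2/0.85 = 160.2 kW

P_shaft ≈ 160 kW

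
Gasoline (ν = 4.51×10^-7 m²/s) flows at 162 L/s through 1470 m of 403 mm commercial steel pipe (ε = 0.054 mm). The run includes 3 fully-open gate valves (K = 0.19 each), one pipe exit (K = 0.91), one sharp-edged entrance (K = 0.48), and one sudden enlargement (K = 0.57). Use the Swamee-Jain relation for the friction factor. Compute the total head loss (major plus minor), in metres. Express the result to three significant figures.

H_L ≈ 4.36 m

V = 4Q/(πD²) = 1.270 m/s; V²/2g = 0.08221 m
Re = 1.13×10^6, ε/D = 1.34×10^-4 → f = 0.01386 (Swamee-Jain)
Major: h_f = f(L/D)·V²/2g = 0.01386·3648·0.08221 = 4.156 m
Minor: ΣK = 2.53; h_m = ΣK·V²/2g = 0.2080 m
Total H_L = 4.156 + 0.2080 = 4.364 m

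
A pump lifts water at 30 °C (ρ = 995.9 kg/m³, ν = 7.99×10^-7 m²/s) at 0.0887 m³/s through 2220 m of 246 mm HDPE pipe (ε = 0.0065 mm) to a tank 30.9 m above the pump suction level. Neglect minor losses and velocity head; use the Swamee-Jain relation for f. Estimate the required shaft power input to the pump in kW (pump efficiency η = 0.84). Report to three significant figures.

V = 4Q/(πD²) = 1.866 m/s; Re = 5.75×10^5; ε/D = 2.64×10^-5; f = 0.01322
h_f = f(L/D)V²/2g = 21.17 m
Total head H = z + h_f = 30.9 + 21.17 = 52.07 m
P_hyd = ρgQH = 995.9·9.81·0.0887·52.07 = 45.13 kW
P_shaft = P_hyd/η = 45.13/0.84 = 53.72 kW

P_shaft ≈ 53.7 kW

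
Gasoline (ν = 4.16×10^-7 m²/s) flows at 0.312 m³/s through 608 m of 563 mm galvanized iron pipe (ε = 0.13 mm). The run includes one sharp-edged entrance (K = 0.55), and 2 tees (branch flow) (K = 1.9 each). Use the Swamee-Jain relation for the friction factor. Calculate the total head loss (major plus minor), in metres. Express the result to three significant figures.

V = 4Q/(πD²) = 1.253 m/s; V²/2g = 0.08006 m
Re = 1.70×10^6, ε/D = 2.31×10^-4 → f = 0.01476 (Swamee-Jain)
Major: h_f = f(L/D)·V²/2g = 0.01476·1080·0.08006 = 1.276 m
Minor: ΣK = 4.35; h_m = ΣK·V²/2g = 0.3482 m
Total H_L = 1.276 + 0.3482 = 1.624 m

H_L ≈ 1.62 m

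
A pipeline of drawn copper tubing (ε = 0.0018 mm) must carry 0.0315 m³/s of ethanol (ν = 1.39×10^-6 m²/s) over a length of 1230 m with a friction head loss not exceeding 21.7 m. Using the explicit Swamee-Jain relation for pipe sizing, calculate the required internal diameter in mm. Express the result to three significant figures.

Swamee-Jain (Type III): D = 0.66·[ε^1.25·(LQ²/(gh_f))^4.75 + ν·Q^9.4·(L/(gh_f))^5.2]^0.04
LQ²/(gh_f) = 0.005733; L/(gh_f) = 5.778
Term 1 = ε^1.25·(…)^4.75 = 1.48×10^-18; Term 2 = ν·Q^9.4·(…)^5.2 = 9.74×10^-17
D = 0.66·(1.48×10^-18 + 9.74×10^-17)^0.04 = 0.1511 m = 151 mm
Check: V = 1.76 m/s, Re = 1.91×10^5, f = 0.01578, h_f = 20.2 m ≈ 21.7 m ✓

D ≈ 151 mm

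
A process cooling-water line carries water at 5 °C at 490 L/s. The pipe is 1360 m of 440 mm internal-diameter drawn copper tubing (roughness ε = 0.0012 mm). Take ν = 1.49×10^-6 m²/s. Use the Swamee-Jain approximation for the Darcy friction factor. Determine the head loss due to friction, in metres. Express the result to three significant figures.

V = 4Q/(πD²) = 4·0.490/(π·0.440²) = 3.223 m/s
Re = VD/ν = 3.223·0.440/1.49×10^-6 = 9.52×10^5 → turbulent
ε/D = 0.0012/440 = 2.73×10^-6
Swamee-Jain: f = 0.01177
h_f = f(L/D)V²/(2g) = 0.01177·(1360/0.440)·3.223²/(2·9.81) = 19.26 m

h_f ≈ 19.3 m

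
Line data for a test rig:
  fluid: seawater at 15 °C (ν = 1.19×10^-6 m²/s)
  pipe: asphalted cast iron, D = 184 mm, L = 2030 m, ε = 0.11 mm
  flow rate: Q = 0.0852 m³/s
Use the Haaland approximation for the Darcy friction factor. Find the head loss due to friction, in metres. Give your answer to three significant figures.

V = 4Q/(πD²) = 4·0.0852/(π·0.184²) = 3.204 m/s
Re = VD/ν = 3.204·0.184/1.19×10^-6 = 4.95×10^5 → turbulent
ε/D = 0.11/184 = 5.98×10^-4
Haaland: f = 0.01818
h_f = f(L/D)V²/(2g) = 0.01818·(2030/0.184)·3.204²/(2·9.81) = 104.9 m

h_f ≈ 105 m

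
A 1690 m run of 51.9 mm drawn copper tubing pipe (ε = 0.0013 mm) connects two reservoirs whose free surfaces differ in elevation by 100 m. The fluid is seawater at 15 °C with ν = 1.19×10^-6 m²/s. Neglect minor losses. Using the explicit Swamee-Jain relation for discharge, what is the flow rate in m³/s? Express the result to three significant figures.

Swamee-Jain (Type II): Q = -0.965·√(gD⁵h_f/L)·ln[ε/(3.7D) + √(3.17ν²L/(gD³h_f))]
√(gD⁵h_f/L) = √(9.81·0.0519⁵·100/1690) = 4.675×10^-4
ε/(3.7D) = 6.77×10^-6; √(3.17ν²L/(gD³h_f)) = 2.35×10^-4
Q = -0.965·4.675×10^-4·ln(2.420×10^-4) = 0.003757 m³/s
Check: V = 1.78 m/s, Re = 7.74×10^4, f = 0.01899, h_f = 99.4 m ≈ 100 m ✓

Q ≈ 0.00376 m³/s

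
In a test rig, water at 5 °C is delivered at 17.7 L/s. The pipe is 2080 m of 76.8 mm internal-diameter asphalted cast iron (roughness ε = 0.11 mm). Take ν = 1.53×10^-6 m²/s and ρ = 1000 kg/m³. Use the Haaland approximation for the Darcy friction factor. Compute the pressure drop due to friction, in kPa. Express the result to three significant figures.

Δp ≈ 4450 kPa

V = 4Q/(πD²) = 4·0.0177/(π·0.0768²) = 3.821 m/s
Re = VD/ν = 3.821·0.0768/1.53×10^-6 = 1.92×10^5 → turbulent
ε/D = 0.11/76.8 = 0.00143
Haaland: f = 0.02253
h_f = f(L/D)V²/(2g) = 0.02253·(2080/0.0768)·3.821²/(2·9.81) = 454.1 m
Δp = ρg·h_f = 1000·9.81·454.1 = 4455 kPa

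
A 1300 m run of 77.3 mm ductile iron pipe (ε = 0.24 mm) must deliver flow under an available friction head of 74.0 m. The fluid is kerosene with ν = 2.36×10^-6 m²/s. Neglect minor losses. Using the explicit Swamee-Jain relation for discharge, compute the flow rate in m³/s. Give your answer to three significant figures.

Swamee-Jain (Type II): Q = -0.965·√(gD⁵h_f/L)·ln[ε/(3.7D) + √(3.17ν²L/(gD³h_f))]
√(gD⁵h_f/L) = √(9.81·0.0773⁵·74.0/1300) = 0.001241
ε/(3.7D) = 8.39×10^-4; √(3.17ν²L/(gD³h_f)) = 2.62×10^-4
Q = -0.965·0.001241·ln(0.001101) = 0.008160 m³/s
Check: V = 1.74 m/s, Re = 5.70×10^4, f = 0.02887, h_f = 74.8 m ≈ 74.0 m ✓

Q ≈ 0.00816 m³/s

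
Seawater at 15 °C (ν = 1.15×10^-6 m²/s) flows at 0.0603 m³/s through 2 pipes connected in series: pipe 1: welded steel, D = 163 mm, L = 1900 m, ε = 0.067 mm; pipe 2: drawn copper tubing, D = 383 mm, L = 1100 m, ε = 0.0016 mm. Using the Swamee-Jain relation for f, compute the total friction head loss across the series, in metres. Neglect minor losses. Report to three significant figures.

H ≈ 87.0 m

Pipe 1: V = 2.890 m/s, Re = 4.10×10^5, ε/D = 4.11×10^-4, f = 0.01740, h_1 = f(L/D)V²/2g = 86.34 m
Pipe 2: V = 0.5234 m/s, Re = 1.74×10^5, ε/D = 4.18×10^-6, f = 0.01599, h_2 = f(L/D)V²/2g = 0.6413 m
Series → Q common, losses add: H = Σh = 86.98 m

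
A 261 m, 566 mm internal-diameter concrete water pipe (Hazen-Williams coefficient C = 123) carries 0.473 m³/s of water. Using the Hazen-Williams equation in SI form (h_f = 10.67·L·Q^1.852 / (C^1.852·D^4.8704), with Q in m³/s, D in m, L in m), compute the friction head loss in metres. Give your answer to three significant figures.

h_f = 10.67·261·0.473^1.852 / (123^1.852·0.566^4.8704) = 1.500 m

h_f ≈ 1.50 m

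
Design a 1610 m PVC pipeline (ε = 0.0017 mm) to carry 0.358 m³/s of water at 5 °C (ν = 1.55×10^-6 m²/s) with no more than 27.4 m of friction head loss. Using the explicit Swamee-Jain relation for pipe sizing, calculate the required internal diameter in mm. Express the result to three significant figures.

Swamee-Jain (Type III): D = 0.66·[ε^1.25·(LQ²/(gh_f))^4.75 + ν·Q^9.4·(L/(gh_f))^5.2]^0.04
LQ²/(gh_f) = 0.7677; L/(gh_f) = 5.990
Term 1 = ε^1.25·(…)^4.75 = 1.75×10^-8; Term 2 = ν·Q^9.4·(…)^5.2 = 1.09×10^-6
D = 0.66·(1.75×10^-8 + 1.09×10^-6)^0.04 = 0.3814 m = 381 mm
Check: V = 3.13 m/s, Re = 7.71×10^5, f = 0.01223, h_f = 25.8 m ≈ 27.4 m ✓

D ≈ 381 mm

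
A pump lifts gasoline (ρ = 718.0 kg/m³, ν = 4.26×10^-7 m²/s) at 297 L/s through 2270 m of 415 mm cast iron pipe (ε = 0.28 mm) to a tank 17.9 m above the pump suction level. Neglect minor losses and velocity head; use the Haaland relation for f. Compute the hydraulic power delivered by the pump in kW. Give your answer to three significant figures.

P_hyd ≈ 88.3 kW

V = 4Q/(πD²) = 2.196 m/s; Re = 2.14×10^6; ε/D = 6.75×10^-4; f = 0.01809
h_f = f(L/D)V²/2g = 24.31 m
Total head H = z + h_f = 17.9 + 24.31 = 42.21 m
P_hyd = ρgQH = 718.0·9.81·0.297·42.21 = 88.30 kW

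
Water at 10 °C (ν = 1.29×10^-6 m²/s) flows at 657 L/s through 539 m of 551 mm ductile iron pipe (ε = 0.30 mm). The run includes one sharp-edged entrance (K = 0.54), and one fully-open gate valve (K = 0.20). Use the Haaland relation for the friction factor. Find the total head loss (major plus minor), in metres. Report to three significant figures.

V = 4Q/(πD²) = 2.755 m/s; V²/2g = 0.3869 m
Re = 1.18×10^6, ε/D = 5.44×10^-4 → f = 0.01741 (Haaland)
Major: h_f = f(L/D)·V²/2g = 0.01741·978.2·0.3869 = 6.590 m
Minor: ΣK = 0.740; h_m = ΣK·V²/2g = 0.2863 m
Total H_L = 6.590 + 0.2863 = 6.877 m

H_L ≈ 6.88 m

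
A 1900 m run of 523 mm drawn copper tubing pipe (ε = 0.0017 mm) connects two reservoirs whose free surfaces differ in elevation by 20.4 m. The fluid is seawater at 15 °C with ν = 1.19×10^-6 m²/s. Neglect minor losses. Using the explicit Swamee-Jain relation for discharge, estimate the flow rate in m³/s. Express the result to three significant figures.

Q ≈ 0.676 m³/s

Swamee-Jain (Type II): Q = -0.965·√(gD⁵h_f/L)·ln[ε/(3.7D) + √(3.17ν²L/(gD³h_f))]
√(gD⁵h_f/L) = √(9.81·0.523⁵·20.4/1900) = 0.06420
ε/(3.7D) = 8.79×10^-7; √(3.17ν²L/(gD³h_f)) = 1.73×10^-5
Q = -0.965·0.06420·ln(1.814×10^-5) = 0.6764 m³/s
Check: V = 3.15 m/s, Re = 1.38×10^6, f = 0.01110, h_f = 20.4 m ≈ 20.4 m ✓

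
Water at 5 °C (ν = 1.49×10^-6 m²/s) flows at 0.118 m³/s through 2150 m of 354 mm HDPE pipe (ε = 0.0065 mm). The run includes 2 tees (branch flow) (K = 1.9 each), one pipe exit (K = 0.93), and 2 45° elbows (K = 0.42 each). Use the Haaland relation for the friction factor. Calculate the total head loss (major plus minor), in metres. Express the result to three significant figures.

V = 4Q/(πD²) = 1.199 m/s; V²/2g = 0.07326 m
Re = 2.85×10^5, ε/D = 1.84×10^-5 → f = 0.01463 (Haaland)
Major: h_f = f(L/D)·V²/2g = 0.01463·6073·0.07326 = 6.509 m
Minor: ΣK = 5.57; h_m = ΣK·V²/2g = 0.4081 m
Total H_L = 6.509 + 0.4081 = 6.918 m

H_L ≈ 6.92 m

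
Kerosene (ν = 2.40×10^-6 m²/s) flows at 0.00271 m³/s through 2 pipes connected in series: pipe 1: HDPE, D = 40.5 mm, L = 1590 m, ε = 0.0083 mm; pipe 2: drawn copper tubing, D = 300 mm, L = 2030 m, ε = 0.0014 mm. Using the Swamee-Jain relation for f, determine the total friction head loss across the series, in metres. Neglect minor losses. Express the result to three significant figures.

Pipe 1: V = 2.104 m/s, Re = 3.55×10^4, ε/D = 2.05×10^-4, f = 0.02314, h_1 = f(L/D)V²/2g = 204.9 m
Pipe 2: V = 0.03834 m/s, Re = 4790, ε/D = 4.67×10^-6, f = 0.03834, h_2 = f(L/D)V²/2g = 0.01944 m
Series → Q common, losses add: H = Σh = 204.9 m

H ≈ 205 m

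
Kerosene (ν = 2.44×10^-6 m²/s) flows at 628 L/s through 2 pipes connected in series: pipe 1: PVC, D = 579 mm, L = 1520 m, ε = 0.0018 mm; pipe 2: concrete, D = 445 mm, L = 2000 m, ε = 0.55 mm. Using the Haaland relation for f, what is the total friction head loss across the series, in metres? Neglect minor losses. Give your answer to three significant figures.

H ≈ 88.3 m

Pipe 1: V = 2.385 m/s, Re = 5.66×10^5, ε/D = 3.11×10^-6, f = 0.01282, h_1 = f(L/D)V²/2g = 9.755 m
Pipe 2: V = 4.038 m/s, Re = 7.36×10^5, ε/D = 0.00124, f = 0.02104, h_2 = f(L/D)V²/2g = 78.58 m
Series → Q common, losses add: H = Σh = 88.33 m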